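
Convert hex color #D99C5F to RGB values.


Hex: #D99C5F
R = D9₁₆ = 217
G = 9C₁₆ = 156
B = 5F₁₆ = 95
= RGB(217, 156, 95)


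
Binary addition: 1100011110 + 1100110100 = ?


Align and add column by column (LSB to MSB, carry propagating):
  01100011110
+ 01100110100
  -----------
  col 0: 0 + 0 + 0 (carry in) = 0 → bit 0, carry out 0
  col 1: 1 + 0 + 0 (carry in) = 1 → bit 1, carry out 0
  col 2: 1 + 1 + 0 (carry in) = 2 → bit 0, carry out 1
  col 3: 1 + 0 + 1 (carry in) = 2 → bit 0, carry out 1
  col 4: 1 + 1 + 1 (carry in) = 3 → bit 1, carry out 1
  col 5: 0 + 1 + 1 (carry in) = 2 → bit 0, carry out 1
  col 6: 0 + 0 + 1 (carry in) = 1 → bit 1, carry out 0
  col 7: 0 + 0 + 0 (carry in) = 0 → bit 0, carry out 0
  col 8: 1 + 1 + 0 (carry in) = 2 → bit 0, carry out 1
  col 9: 1 + 1 + 1 (carry in) = 3 → bit 1, carry out 1
  col 10: 0 + 0 + 1 (carry in) = 1 → bit 1, carry out 0
Reading bits MSB→LSB: 11001010010
Strip leading zeros: 11001010010
= 11001010010


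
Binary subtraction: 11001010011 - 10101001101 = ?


Align and subtract column by column (LSB to MSB, borrowing when needed):
  11001010011
- 10101001101
  -----------
  col 0: (1 - 0 borrow-in) - 1 → 1 - 1 = 0, borrow out 0
  col 1: (1 - 0 borrow-in) - 0 → 1 - 0 = 1, borrow out 0
  col 2: (0 - 0 borrow-in) - 1 → borrow from next column: (0+2) - 1 = 1, borrow out 1
  col 3: (0 - 1 borrow-in) - 1 → borrow from next column: (-1+2) - 1 = 0, borrow out 1
  col 4: (1 - 1 borrow-in) - 0 → 0 - 0 = 0, borrow out 0
  col 5: (0 - 0 borrow-in) - 0 → 0 - 0 = 0, borrow out 0
  col 6: (1 - 0 borrow-in) - 1 → 1 - 1 = 0, borrow out 0
  col 7: (0 - 0 borrow-in) - 0 → 0 - 0 = 0, borrow out 0
  col 8: (0 - 0 borrow-in) - 1 → borrow from next column: (0+2) - 1 = 1, borrow out 1
  col 9: (1 - 1 borrow-in) - 0 → 0 - 0 = 0, borrow out 0
  col 10: (1 - 0 borrow-in) - 1 → 1 - 1 = 0, borrow out 0
Reading bits MSB→LSB: 00100000110
Strip leading zeros: 100000110
= 100000110


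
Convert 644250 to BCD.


Each digit → 4-bit binary:
  6 → 0110
  4 → 0100
  4 → 0100
  2 → 0010
  5 → 0101
  0 → 0000
= 0110 0100 0100 0010 0101 0000


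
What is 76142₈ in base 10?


Positional values:
Position 0: 2 × 8^0 = 2
Position 1: 4 × 8^1 = 32
Position 2: 1 × 8^2 = 64
Position 3: 6 × 8^3 = 3072
Position 4: 7 × 8^4 = 28672
Sum = 2 + 32 + 64 + 3072 + 28672
= 31842


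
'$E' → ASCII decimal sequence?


String: '$E'  (2 characters)
Per-character ASCII lookup:
  '$': special character: '$' = 36
  'E': uppercase starts at 65: 'E' = 65 + 4 = 69
= 36 69


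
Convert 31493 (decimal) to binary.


Divide by 2 repeatedly:
31493 ÷ 2 = 15746 remainder 1
15746 ÷ 2 = 7873 remainder 0
7873 ÷ 2 = 3936 remainder 1
3936 ÷ 2 = 1968 remainder 0
1968 ÷ 2 = 984 remainder 0
984 ÷ 2 = 492 remainder 0
492 ÷ 2 = 246 remainder 0
246 ÷ 2 = 123 remainder 0
123 ÷ 2 = 61 remainder 1
61 ÷ 2 = 30 remainder 1
30 ÷ 2 = 15 remainder 0
15 ÷ 2 = 7 remainder 1
7 ÷ 2 = 3 remainder 1
3 ÷ 2 = 1 remainder 1
1 ÷ 2 = 0 remainder 1
Reading remainders bottom-up:
= 111101100000101


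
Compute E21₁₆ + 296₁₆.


Align and add column by column (LSB to MSB, each column mod 16 with carry):
  0E21
+ 0296
  ----
  col 0: 1(1) + 6(6) + 0 (carry in) = 7 → 7(7), carry out 0
  col 1: 2(2) + 9(9) + 0 (carry in) = 11 → B(11), carry out 0
  col 2: E(14) + 2(2) + 0 (carry in) = 16 → 0(0), carry out 1
  col 3: 0(0) + 0(0) + 1 (carry in) = 1 → 1(1), carry out 0
Reading digits MSB→LSB: 10B7
Strip leading zeros: 10B7
= 0x10B7


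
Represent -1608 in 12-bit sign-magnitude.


Sign bit: 1 (negative)
Magnitude: 1608 = 11001001000
= 111001001000


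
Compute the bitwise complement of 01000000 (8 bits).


Original: 01000000
Invert all bits:
  bit 0: 0 → 1
  bit 1: 1 → 0
  bit 2: 0 → 1
  bit 3: 0 → 1
  bit 4: 0 → 1
  bit 5: 0 → 1
  bit 6: 0 → 1
  bit 7: 0 → 1
= 10111111


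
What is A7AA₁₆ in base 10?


Positional values:
Position 0: A × 16^0 = 10 × 1 = 10
Position 1: A × 16^1 = 10 × 16 = 160
Position 2: 7 × 16^2 = 7 × 256 = 1792
Position 3: A × 16^3 = 10 × 4096 = 40960
Sum = 10 + 160 + 1792 + 40960
= 42922


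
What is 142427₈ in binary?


Each octal digit → 3 binary bits:
  1 = 001
  4 = 100
  2 = 010
  4 = 100
  2 = 010
  7 = 111
Concatenate: 001 100 010 100 010 111
= 001100010100010111


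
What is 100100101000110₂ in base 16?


Group into 4-bit nibbles: 0100100101000110
  0100 = 4
  1001 = 9
  0100 = 4
  0110 = 6
= 0x4946


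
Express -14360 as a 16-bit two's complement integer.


Original: 0011100000011000
Step 1 - Invert all bits: 1100011111100111
Step 2 - Add 1: 1100011111100111 + 1
= 1100011111101000 (represents -14360)


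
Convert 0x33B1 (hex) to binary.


Each hex digit → 4 binary bits:
  3 = 0011
  3 = 0011
  B = 1011
  1 = 0001
Concatenate: 0011 0011 1011 0001
= 0011001110110001


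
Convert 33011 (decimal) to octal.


Divide by 8 repeatedly:
33011 ÷ 8 = 4126 remainder 3
4126 ÷ 8 = 515 remainder 6
515 ÷ 8 = 64 remainder 3
64 ÷ 8 = 8 remainder 0
8 ÷ 8 = 1 remainder 0
1 ÷ 8 = 0 remainder 1
Reading remainders bottom-up:
= 0o100363


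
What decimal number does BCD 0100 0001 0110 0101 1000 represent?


Each 4-bit group → digit:
  0100 → 4
  0001 → 1
  0110 → 6
  0101 → 5
  1000 → 8
= 41658


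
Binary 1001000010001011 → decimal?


Positional values:
Bit 0: 1 × 2^0 = 1
Bit 1: 1 × 2^1 = 2
Bit 3: 1 × 2^3 = 8
Bit 7: 1 × 2^7 = 128
Bit 12: 1 × 2^12 = 4096
Bit 15: 1 × 2^15 = 32768
Sum = 1 + 2 + 8 + 128 + 4096 + 32768
= 37003


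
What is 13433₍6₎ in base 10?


Positional values (base 6):
  3 × 6^0 = 3 × 1 = 3
  3 × 6^1 = 3 × 6 = 18
  4 × 6^2 = 4 × 36 = 144
  3 × 6^3 = 3 × 216 = 648
  1 × 6^4 = 1 × 1296 = 1296
Sum = 3 + 18 + 144 + 648 + 1296
= 2109


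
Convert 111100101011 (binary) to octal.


Group into 3-bit groups: 111100101011
  111 = 7
  100 = 4
  101 = 5
  011 = 3
= 0o7453


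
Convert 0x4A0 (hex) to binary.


Each hex digit → 4 binary bits:
  4 = 0100
  A = 1010
  0 = 0000
Concatenate: 0100 1010 0000
= 010010100000


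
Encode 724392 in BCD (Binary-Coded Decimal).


Each digit → 4-bit binary:
  7 → 0111
  2 → 0010
  4 → 0100
  3 → 0011
  9 → 1001
  2 → 0010
= 0111 0010 0100 0011 1001 0010


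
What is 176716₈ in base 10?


Positional values:
Position 0: 6 × 8^0 = 6
Position 1: 1 × 8^1 = 8
Position 2: 7 × 8^2 = 448
Position 3: 6 × 8^3 = 3072
Position 4: 7 × 8^4 = 28672
Position 5: 1 × 8^5 = 32768
Sum = 6 + 8 + 448 + 3072 + 28672 + 32768
= 64974


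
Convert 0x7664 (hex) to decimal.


Positional values:
Position 0: 4 × 16^0 = 4 × 1 = 4
Position 1: 6 × 16^1 = 6 × 16 = 96
Position 2: 6 × 16^2 = 6 × 256 = 1536
Position 3: 7 × 16^3 = 7 × 4096 = 28672
Sum = 4 + 96 + 1536 + 28672
= 30308


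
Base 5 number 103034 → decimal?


Positional values (base 5):
  4 × 5^0 = 4 × 1 = 4
  3 × 5^1 = 3 × 5 = 15
  0 × 5^2 = 0 × 25 = 0
  3 × 5^3 = 3 × 125 = 375
  0 × 5^4 = 0 × 625 = 0
  1 × 5^5 = 1 × 3125 = 3125
Sum = 4 + 15 + 0 + 375 + 0 + 3125
= 3519


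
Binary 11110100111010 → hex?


Group into 4-bit nibbles: 0011110100111010
  0011 = 3
  1101 = D
  0011 = 3
  1010 = A
= 0x3D3A


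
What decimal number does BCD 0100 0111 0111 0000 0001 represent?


Each 4-bit group → digit:
  0100 → 4
  0111 → 7
  0111 → 7
  0000 → 0
  0001 → 1
= 47701


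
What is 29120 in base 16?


Divide by 16 repeatedly:
29120 ÷ 16 = 1820 remainder 0 (0)
1820 ÷ 16 = 113 remainder 12 (C)
113 ÷ 16 = 7 remainder 1 (1)
7 ÷ 16 = 0 remainder 7 (7)
Reading remainders bottom-up:
= 0x71C0


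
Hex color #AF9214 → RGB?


Hex: #AF9214
R = AF₁₆ = 175
G = 92₁₆ = 146
B = 14₁₆ = 20
= RGB(175, 146, 20)


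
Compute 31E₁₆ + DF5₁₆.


Align and add column by column (LSB to MSB, each column mod 16 with carry):
  031E
+ 0DF5
  ----
  col 0: E(14) + 5(5) + 0 (carry in) = 19 → 3(3), carry out 1
  col 1: 1(1) + F(15) + 1 (carry in) = 17 → 1(1), carry out 1
  col 2: 3(3) + D(13) + 1 (carry in) = 17 → 1(1), carry out 1
  col 3: 0(0) + 0(0) + 1 (carry in) = 1 → 1(1), carry out 0
Reading digits MSB→LSB: 1113
Strip leading zeros: 1113
= 0x1113


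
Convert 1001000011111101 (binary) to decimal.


Positional values:
Bit 0: 1 × 2^0 = 1
Bit 2: 1 × 2^2 = 4
Bit 3: 1 × 2^3 = 8
Bit 4: 1 × 2^4 = 16
Bit 5: 1 × 2^5 = 32
Bit 6: 1 × 2^6 = 64
Bit 7: 1 × 2^7 = 128
Bit 12: 1 × 2^12 = 4096
Bit 15: 1 × 2^15 = 32768
Sum = 1 + 4 + 8 + 16 + 32 + 64 + 128 + 4096 + 32768
= 37117


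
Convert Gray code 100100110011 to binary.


Gray code: 100100110011
MSB stays the same: 1
Each subsequent bit = prev_binary XOR current_gray:
  B[1] = 1 XOR 0 = 1
  B[2] = 1 XOR 0 = 1
  B[3] = 1 XOR 1 = 0
  B[4] = 0 XOR 0 = 0
  B[5] = 0 XOR 0 = 0
  B[6] = 0 XOR 1 = 1
  B[7] = 1 XOR 1 = 0
  B[8] = 0 XOR 0 = 0
  B[9] = 0 XOR 0 = 0
  B[10] = 0 XOR 1 = 1
  B[11] = 1 XOR 1 = 0
= 111000100010 (3618 decimal)


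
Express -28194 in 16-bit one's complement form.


Original: 0110111000100010
Invert all bits:
  bit 0: 0 → 1
  bit 1: 1 → 0
  bit 2: 1 → 0
  bit 3: 0 → 1
  bit 4: 1 → 0
  bit 5: 1 → 0
  bit 6: 1 → 0
  bit 7: 0 → 1
  bit 8: 0 → 1
  bit 9: 0 → 1
  bit 10: 1 → 0
  bit 11: 0 → 1
  bit 12: 0 → 1
  bit 13: 0 → 1
  bit 14: 1 → 0
  bit 15: 0 → 1
= 1001000111011101


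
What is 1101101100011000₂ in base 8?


Group into 3-bit groups: 001101101100011000
  001 = 1
  101 = 5
  101 = 5
  100 = 4
  011 = 3
  000 = 0
= 0o155430


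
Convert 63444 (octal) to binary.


Each octal digit → 3 binary bits:
  6 = 110
  3 = 011
  4 = 100
  4 = 100
  4 = 100
Concatenate: 110 011 100 100 100
= 110011100100100


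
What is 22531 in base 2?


Divide by 2 repeatedly:
22531 ÷ 2 = 11265 remainder 1
11265 ÷ 2 = 5632 remainder 1
5632 ÷ 2 = 2816 remainder 0
2816 ÷ 2 = 1408 remainder 0
1408 ÷ 2 = 704 remainder 0
704 ÷ 2 = 352 remainder 0
352 ÷ 2 = 176 remainder 0
176 ÷ 2 = 88 remainder 0
88 ÷ 2 = 44 remainder 0
44 ÷ 2 = 22 remainder 0
22 ÷ 2 = 11 remainder 0
11 ÷ 2 = 5 remainder 1
5 ÷ 2 = 2 remainder 1
2 ÷ 2 = 1 remainder 0
1 ÷ 2 = 0 remainder 1
Reading remainders bottom-up:
= 101100000000011


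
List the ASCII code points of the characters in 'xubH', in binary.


String: 'xubH'  (4 characters)
Per-character ASCII lookup:
  'x': lowercase starts at 97: 'x' = 97 + 23 = 120 → 1111000
  'u': lowercase starts at 97: 'u' = 97 + 20 = 117 → 1110101
  'b': lowercase starts at 97: 'b' = 97 + 1 = 98 → 1100010
  'H': uppercase starts at 65: 'H' = 65 + 7 = 72 → 1001000
= 1111000 1110101 1100010 1001000


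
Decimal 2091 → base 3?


Divide by 3 repeatedly:
2091 ÷ 3 = 697 remainder 0
697 ÷ 3 = 232 remainder 1
232 ÷ 3 = 77 remainder 1
77 ÷ 3 = 25 remainder 2
25 ÷ 3 = 8 remainder 1
8 ÷ 3 = 2 remainder 2
2 ÷ 3 = 0 remainder 2
Reading remainders bottom-up:
= 2212110


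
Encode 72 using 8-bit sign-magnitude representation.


Sign bit: 0 (positive)
Magnitude: 72 = 1001000
= 01001000


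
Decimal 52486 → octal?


Divide by 8 repeatedly:
52486 ÷ 8 = 6560 remainder 6
6560 ÷ 8 = 820 remainder 0
820 ÷ 8 = 102 remainder 4
102 ÷ 8 = 12 remainder 6
12 ÷ 8 = 1 remainder 4
1 ÷ 8 = 0 remainder 1
Reading remainders bottom-up:
= 0o146406


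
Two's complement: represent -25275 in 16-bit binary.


Original: 0110001010111011
Step 1 - Invert all bits: 1001110101000100
Step 2 - Add 1: 1001110101000100 + 1
= 1001110101000101 (represents -25275)


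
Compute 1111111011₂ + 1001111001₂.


Align and add column by column (LSB to MSB, carry propagating):
  01111111011
+ 01001111001
  -----------
  col 0: 1 + 1 + 0 (carry in) = 2 → bit 0, carry out 1
  col 1: 1 + 0 + 1 (carry in) = 2 → bit 0, carry out 1
  col 2: 0 + 0 + 1 (carry in) = 1 → bit 1, carry out 0
  col 3: 1 + 1 + 0 (carry in) = 2 → bit 0, carry out 1
  col 4: 1 + 1 + 1 (carry in) = 3 → bit 1, carry out 1
  col 5: 1 + 1 + 1 (carry in) = 3 → bit 1, carry out 1
  col 6: 1 + 1 + 1 (carry in) = 3 → bit 1, carry out 1
  col 7: 1 + 0 + 1 (carry in) = 2 → bit 0, carry out 1
  col 8: 1 + 0 + 1 (carry in) = 2 → bit 0, carry out 1
  col 9: 1 + 1 + 1 (carry in) = 3 → bit 1, carry out 1
  col 10: 0 + 0 + 1 (carry in) = 1 → bit 1, carry out 0
Reading bits MSB→LSB: 11001110100
Strip leading zeros: 11001110100
= 11001110100


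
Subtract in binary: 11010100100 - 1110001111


Align and subtract column by column (LSB to MSB, borrowing when needed):
  11010100100
- 01110001111
  -----------
  col 0: (0 - 0 borrow-in) - 1 → borrow from next column: (0+2) - 1 = 1, borrow out 1
  col 1: (0 - 1 borrow-in) - 1 → borrow from next column: (-1+2) - 1 = 0, borrow out 1
  col 2: (1 - 1 borrow-in) - 1 → borrow from next column: (0+2) - 1 = 1, borrow out 1
  col 3: (0 - 1 borrow-in) - 1 → borrow from next column: (-1+2) - 1 = 0, borrow out 1
  col 4: (0 - 1 borrow-in) - 0 → borrow from next column: (-1+2) - 0 = 1, borrow out 1
  col 5: (1 - 1 borrow-in) - 0 → 0 - 0 = 0, borrow out 0
  col 6: (0 - 0 borrow-in) - 0 → 0 - 0 = 0, borrow out 0
  col 7: (1 - 0 borrow-in) - 1 → 1 - 1 = 0, borrow out 0
  col 8: (0 - 0 borrow-in) - 1 → borrow from next column: (0+2) - 1 = 1, borrow out 1
  col 9: (1 - 1 borrow-in) - 1 → borrow from next column: (0+2) - 1 = 1, borrow out 1
  col 10: (1 - 1 borrow-in) - 0 → 0 - 0 = 0, borrow out 0
Reading bits MSB→LSB: 01100010101
Strip leading zeros: 1100010101
= 1100010101


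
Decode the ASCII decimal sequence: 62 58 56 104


Codes (decimal): 62 58 56 104
Per-code ASCII lookup:
  62  (special character) → '>'
  58  (special character) → ':'
  56  (range 48-57: digits, 56 - 48 = 8) → '8'
  104  (range 97-122: lowercase, 104 - 97 = 7) → 'h'
= '>:8h'


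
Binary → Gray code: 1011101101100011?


Binary: 1011101101100011
Gray code: G = B XOR (B >> 1)
B >> 1 = 0101110110110001
1011101101100011 XOR 0101110110110001:
  1 XOR 0 = 1
  0 XOR 1 = 1
  1 XOR 0 = 1
  1 XOR 1 = 0
  1 XOR 1 = 0
  0 XOR 1 = 1
  1 XOR 0 = 1
  1 XOR 1 = 0
  0 XOR 1 = 1
  1 XOR 0 = 1
  1 XOR 1 = 0
  0 XOR 1 = 1
  0 XOR 0 = 0
  0 XOR 0 = 0
  1 XOR 0 = 1
  1 XOR 1 = 0
= 1110011011010010


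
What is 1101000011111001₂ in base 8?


Group into 3-bit groups: 001101000011111001
  001 = 1
  101 = 5
  000 = 0
  011 = 3
  111 = 7
  001 = 1
= 0o150371


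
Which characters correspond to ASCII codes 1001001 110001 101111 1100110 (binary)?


Codes (binary): 1001001 110001 101111 1100110
Per-code ASCII lookup:
  1001001 = 73  (range 65-90: uppercase, 73 - 65 = 8) → 'I'
  110001 = 49  (range 48-57: digits, 49 - 48 = 1) → '1'
  101111 = 47  (special character) → '/'
  1100110 = 102  (range 97-122: lowercase, 102 - 97 = 5) → 'f'
= 'I1/f'


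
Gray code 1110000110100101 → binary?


Gray code: 1110000110100101
MSB stays the same: 1
Each subsequent bit = prev_binary XOR current_gray:
  B[1] = 1 XOR 1 = 0
  B[2] = 0 XOR 1 = 1
  B[3] = 1 XOR 0 = 1
  B[4] = 1 XOR 0 = 1
  B[5] = 1 XOR 0 = 1
  B[6] = 1 XOR 0 = 1
  B[7] = 1 XOR 1 = 0
  B[8] = 0 XOR 1 = 1
  B[9] = 1 XOR 0 = 1
  B[10] = 1 XOR 1 = 0
  B[11] = 0 XOR 0 = 0
  B[12] = 0 XOR 0 = 0
  B[13] = 0 XOR 1 = 1
  B[14] = 1 XOR 0 = 1
  B[15] = 1 XOR 1 = 0
= 1011111011000110 (48838 decimal)


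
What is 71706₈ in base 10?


Positional values:
Position 0: 6 × 8^0 = 6
Position 1: 0 × 8^1 = 0
Position 2: 7 × 8^2 = 448
Position 3: 1 × 8^3 = 512
Position 4: 7 × 8^4 = 28672
Sum = 6 + 0 + 448 + 512 + 28672
= 29638


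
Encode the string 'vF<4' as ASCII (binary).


String: 'vF<4'  (4 characters)
Per-character ASCII lookup:
  'v': lowercase starts at 97: 'v' = 97 + 21 = 118 → 1110110
  'F': uppercase starts at 65: 'F' = 65 + 5 = 70 → 1000110
  '<': special character: '<' = 60 → 111100
  '4': digits start at 48: '4' = 48 + 4 = 52 → 110100
= 1110110 1000110 111100 110100


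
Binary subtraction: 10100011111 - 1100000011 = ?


Align and subtract column by column (LSB to MSB, borrowing when needed):
  10100011111
- 01100000011
  -----------
  col 0: (1 - 0 borrow-in) - 1 → 1 - 1 = 0, borrow out 0
  col 1: (1 - 0 borrow-in) - 1 → 1 - 1 = 0, borrow out 0
  col 2: (1 - 0 borrow-in) - 0 → 1 - 0 = 1, borrow out 0
  col 3: (1 - 0 borrow-in) - 0 → 1 - 0 = 1, borrow out 0
  col 4: (1 - 0 borrow-in) - 0 → 1 - 0 = 1, borrow out 0
  col 5: (0 - 0 borrow-in) - 0 → 0 - 0 = 0, borrow out 0
  col 6: (0 - 0 borrow-in) - 0 → 0 - 0 = 0, borrow out 0
  col 7: (0 - 0 borrow-in) - 0 → 0 - 0 = 0, borrow out 0
  col 8: (1 - 0 borrow-in) - 1 → 1 - 1 = 0, borrow out 0
  col 9: (0 - 0 borrow-in) - 1 → borrow from next column: (0+2) - 1 = 1, borrow out 1
  col 10: (1 - 1 borrow-in) - 0 → 0 - 0 = 0, borrow out 0
Reading bits MSB→LSB: 01000011100
Strip leading zeros: 1000011100
= 1000011100


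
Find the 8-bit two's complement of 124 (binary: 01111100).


Original: 01111100
Step 1 - Invert all bits: 10000011
Step 2 - Add 1: 10000011 + 1
= 10000100 (represents -124)


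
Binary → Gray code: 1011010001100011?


Binary: 1011010001100011
Gray code: G = B XOR (B >> 1)
B >> 1 = 0101101000110001
1011010001100011 XOR 0101101000110001:
  1 XOR 0 = 1
  0 XOR 1 = 1
  1 XOR 0 = 1
  1 XOR 1 = 0
  0 XOR 1 = 1
  1 XOR 0 = 1
  0 XOR 1 = 1
  0 XOR 0 = 0
  0 XOR 0 = 0
  1 XOR 0 = 1
  1 XOR 1 = 0
  0 XOR 1 = 1
  0 XOR 0 = 0
  0 XOR 0 = 0
  1 XOR 0 = 1
  1 XOR 1 = 0
= 1110111001010010


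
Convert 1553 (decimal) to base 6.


Divide by 6 repeatedly:
1553 ÷ 6 = 258 remainder 5
258 ÷ 6 = 43 remainder 0
43 ÷ 6 = 7 remainder 1
7 ÷ 6 = 1 remainder 1
1 ÷ 6 = 0 remainder 1
Reading remainders bottom-up:
= 11105


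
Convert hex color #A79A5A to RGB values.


Hex: #A79A5A
R = A7₁₆ = 167
G = 9A₁₆ = 154
B = 5A₁₆ = 90
= RGB(167, 154, 90)


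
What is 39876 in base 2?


Divide by 2 repeatedly:
39876 ÷ 2 = 19938 remainder 0
19938 ÷ 2 = 9969 remainder 0
9969 ÷ 2 = 4984 remainder 1
4984 ÷ 2 = 2492 remainder 0
2492 ÷ 2 = 1246 remainder 0
1246 ÷ 2 = 623 remainder 0
623 ÷ 2 = 311 remainder 1
311 ÷ 2 = 155 remainder 1
155 ÷ 2 = 77 remainder 1
77 ÷ 2 = 38 remainder 1
38 ÷ 2 = 19 remainder 0
19 ÷ 2 = 9 remainder 1
9 ÷ 2 = 4 remainder 1
4 ÷ 2 = 2 remainder 0
2 ÷ 2 = 1 remainder 0
1 ÷ 2 = 0 remainder 1
Reading remainders bottom-up:
= 1001101111000100


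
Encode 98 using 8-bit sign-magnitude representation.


Sign bit: 0 (positive)
Magnitude: 98 = 1100010
= 01100010


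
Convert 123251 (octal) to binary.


Each octal digit → 3 binary bits:
  1 = 001
  2 = 010
  3 = 011
  2 = 010
  5 = 101
  1 = 001
Concatenate: 001 010 011 010 101 001
= 001010011010101001


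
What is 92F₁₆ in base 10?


Positional values:
Position 0: F × 16^0 = 15 × 1 = 15
Position 1: 2 × 16^1 = 2 × 16 = 32
Position 2: 9 × 16^2 = 9 × 256 = 2304
Sum = 15 + 32 + 2304
= 2351


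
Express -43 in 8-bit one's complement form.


Original: 00101011
Invert all bits:
  bit 0: 0 → 1
  bit 1: 0 → 1
  bit 2: 1 → 0
  bit 3: 0 → 1
  bit 4: 1 → 0
  bit 5: 0 → 1
  bit 6: 1 → 0
  bit 7: 1 → 0
= 11010100


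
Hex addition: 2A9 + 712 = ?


Align and add column by column (LSB to MSB, each column mod 16 with carry):
  02A9
+ 0712
  ----
  col 0: 9(9) + 2(2) + 0 (carry in) = 11 → B(11), carry out 0
  col 1: A(10) + 1(1) + 0 (carry in) = 11 → B(11), carry out 0
  col 2: 2(2) + 7(7) + 0 (carry in) = 9 → 9(9), carry out 0
  col 3: 0(0) + 0(0) + 0 (carry in) = 0 → 0(0), carry out 0
Reading digits MSB→LSB: 09BB
Strip leading zeros: 9BB
= 0x9BB


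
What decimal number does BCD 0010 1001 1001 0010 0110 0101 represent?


Each 4-bit group → digit:
  0010 → 2
  1001 → 9
  1001 → 9
  0010 → 2
  0110 → 6
  0101 → 5
= 299265


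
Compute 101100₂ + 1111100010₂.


Align and add column by column (LSB to MSB, carry propagating):
  00000101100
+ 01111100010
  -----------
  col 0: 0 + 0 + 0 (carry in) = 0 → bit 0, carry out 0
  col 1: 0 + 1 + 0 (carry in) = 1 → bit 1, carry out 0
  col 2: 1 + 0 + 0 (carry in) = 1 → bit 1, carry out 0
  col 3: 1 + 0 + 0 (carry in) = 1 → bit 1, carry out 0
  col 4: 0 + 0 + 0 (carry in) = 0 → bit 0, carry out 0
  col 5: 1 + 1 + 0 (carry in) = 2 → bit 0, carry out 1
  col 6: 0 + 1 + 1 (carry in) = 2 → bit 0, carry out 1
  col 7: 0 + 1 + 1 (carry in) = 2 → bit 0, carry out 1
  col 8: 0 + 1 + 1 (carry in) = 2 → bit 0, carry out 1
  col 9: 0 + 1 + 1 (carry in) = 2 → bit 0, carry out 1
  col 10: 0 + 0 + 1 (carry in) = 1 → bit 1, carry out 0
Reading bits MSB→LSB: 10000001110
Strip leading zeros: 10000001110
= 10000001110


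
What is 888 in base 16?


Divide by 16 repeatedly:
888 ÷ 16 = 55 remainder 8 (8)
55 ÷ 16 = 3 remainder 7 (7)
3 ÷ 16 = 0 remainder 3 (3)
Reading remainders bottom-up:
= 0x378


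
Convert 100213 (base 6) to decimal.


Positional values (base 6):
  3 × 6^0 = 3 × 1 = 3
  1 × 6^1 = 1 × 6 = 6
  2 × 6^2 = 2 × 36 = 72
  0 × 6^3 = 0 × 216 = 0
  0 × 6^4 = 0 × 1296 = 0
  1 × 6^5 = 1 × 7776 = 7776
Sum = 3 + 6 + 72 + 0 + 0 + 7776
= 7857


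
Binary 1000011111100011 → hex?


Group into 4-bit nibbles: 1000011111100011
  1000 = 8
  0111 = 7
  1110 = E
  0011 = 3
= 0x87E3


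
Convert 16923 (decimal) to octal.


Divide by 8 repeatedly:
16923 ÷ 8 = 2115 remainder 3
2115 ÷ 8 = 264 remainder 3
264 ÷ 8 = 33 remainder 0
33 ÷ 8 = 4 remainder 1
4 ÷ 8 = 0 remainder 4
Reading remainders bottom-up:
= 0o41033


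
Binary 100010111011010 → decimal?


Positional values:
Bit 1: 1 × 2^1 = 2
Bit 3: 1 × 2^3 = 8
Bit 4: 1 × 2^4 = 16
Bit 6: 1 × 2^6 = 64
Bit 7: 1 × 2^7 = 128
Bit 8: 1 × 2^8 = 256
Bit 10: 1 × 2^10 = 1024
Bit 14: 1 × 2^14 = 16384
Sum = 2 + 8 + 16 + 64 + 128 + 256 + 1024 + 16384
= 17882


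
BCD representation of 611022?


Each digit → 4-bit binary:
  6 → 0110
  1 → 0001
  1 → 0001
  0 → 0000
  2 → 0010
  2 → 0010
= 0110 0001 0001 0000 0010 0010


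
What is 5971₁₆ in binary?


Each hex digit → 4 binary bits:
  5 = 0101
  9 = 1001
  7 = 0111
  1 = 0001
Concatenate: 0101 1001 0111 0001
= 0101100101110001


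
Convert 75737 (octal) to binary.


Each octal digit → 3 binary bits:
  7 = 111
  5 = 101
  7 = 111
  3 = 011
  7 = 111
Concatenate: 111 101 111 011 111
= 111101111011111


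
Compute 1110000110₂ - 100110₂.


Align and subtract column by column (LSB to MSB, borrowing when needed):
  1110000110
- 0000100110
  ----------
  col 0: (0 - 0 borrow-in) - 0 → 0 - 0 = 0, borrow out 0
  col 1: (1 - 0 borrow-in) - 1 → 1 - 1 = 0, borrow out 0
  col 2: (1 - 0 borrow-in) - 1 → 1 - 1 = 0, borrow out 0
  col 3: (0 - 0 borrow-in) - 0 → 0 - 0 = 0, borrow out 0
  col 4: (0 - 0 borrow-in) - 0 → 0 - 0 = 0, borrow out 0
  col 5: (0 - 0 borrow-in) - 1 → borrow from next column: (0+2) - 1 = 1, borrow out 1
  col 6: (0 - 1 borrow-in) - 0 → borrow from next column: (-1+2) - 0 = 1, borrow out 1
  col 7: (1 - 1 borrow-in) - 0 → 0 - 0 = 0, borrow out 0
  col 8: (1 - 0 borrow-in) - 0 → 1 - 0 = 1, borrow out 0
  col 9: (1 - 0 borrow-in) - 0 → 1 - 0 = 1, borrow out 0
Reading bits MSB→LSB: 1101100000
Strip leading zeros: 1101100000
= 1101100000


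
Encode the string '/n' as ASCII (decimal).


String: '/n'  (2 characters)
Per-character ASCII lookup:
  '/': special character: '/' = 47
  'n': lowercase starts at 97: 'n' = 97 + 13 = 110
= 47 110


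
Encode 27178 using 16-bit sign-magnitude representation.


Sign bit: 0 (positive)
Magnitude: 27178 = 110101000101010
= 0110101000101010


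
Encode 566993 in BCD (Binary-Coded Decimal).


Each digit → 4-bit binary:
  5 → 0101
  6 → 0110
  6 → 0110
  9 → 1001
  9 → 1001
  3 → 0011
= 0101 0110 0110 1001 1001 0011


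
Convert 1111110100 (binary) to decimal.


Positional values:
Bit 2: 1 × 2^2 = 4
Bit 4: 1 × 2^4 = 16
Bit 5: 1 × 2^5 = 32
Bit 6: 1 × 2^6 = 64
Bit 7: 1 × 2^7 = 128
Bit 8: 1 × 2^8 = 256
Bit 9: 1 × 2^9 = 512
Sum = 4 + 16 + 32 + 64 + 128 + 256 + 512
= 1012


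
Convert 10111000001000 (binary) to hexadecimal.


Group into 4-bit nibbles: 0010111000001000
  0010 = 2
  1110 = E
  0000 = 0
  1000 = 8
= 0x2E08


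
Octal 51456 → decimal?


Positional values:
Position 0: 6 × 8^0 = 6
Position 1: 5 × 8^1 = 40
Position 2: 4 × 8^2 = 256
Position 3: 1 × 8^3 = 512
Position 4: 5 × 8^4 = 20480
Sum = 6 + 40 + 256 + 512 + 20480
= 21294


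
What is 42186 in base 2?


Divide by 2 repeatedly:
42186 ÷ 2 = 21093 remainder 0
21093 ÷ 2 = 10546 remainder 1
10546 ÷ 2 = 5273 remainder 0
5273 ÷ 2 = 2636 remainder 1
2636 ÷ 2 = 1318 remainder 0
1318 ÷ 2 = 659 remainder 0
659 ÷ 2 = 329 remainder 1
329 ÷ 2 = 164 remainder 1
164 ÷ 2 = 82 remainder 0
82 ÷ 2 = 41 remainder 0
41 ÷ 2 = 20 remainder 1
20 ÷ 2 = 10 remainder 0
10 ÷ 2 = 5 remainder 0
5 ÷ 2 = 2 remainder 1
2 ÷ 2 = 1 remainder 0
1 ÷ 2 = 0 remainder 1
Reading remainders bottom-up:
= 1010010011001010


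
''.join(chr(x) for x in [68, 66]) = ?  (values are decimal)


Codes (decimal): 68 66
Per-code ASCII lookup:
  68  (range 65-90: uppercase, 68 - 65 = 3) → 'D'
  66  (range 65-90: uppercase, 66 - 65 = 1) → 'B'
= 'DB'


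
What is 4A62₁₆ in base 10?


Positional values:
Position 0: 2 × 16^0 = 2 × 1 = 2
Position 1: 6 × 16^1 = 6 × 16 = 96
Position 2: A × 16^2 = 10 × 256 = 2560
Position 3: 4 × 16^3 = 4 × 4096 = 16384
Sum = 2 + 96 + 2560 + 16384
= 19042


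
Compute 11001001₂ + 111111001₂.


Align and add column by column (LSB to MSB, carry propagating):
  0011001001
+ 0111111001
  ----------
  col 0: 1 + 1 + 0 (carry in) = 2 → bit 0, carry out 1
  col 1: 0 + 0 + 1 (carry in) = 1 → bit 1, carry out 0
  col 2: 0 + 0 + 0 (carry in) = 0 → bit 0, carry out 0
  col 3: 1 + 1 + 0 (carry in) = 2 → bit 0, carry out 1
  col 4: 0 + 1 + 1 (carry in) = 2 → bit 0, carry out 1
  col 5: 0 + 1 + 1 (carry in) = 2 → bit 0, carry out 1
  col 6: 1 + 1 + 1 (carry in) = 3 → bit 1, carry out 1
  col 7: 1 + 1 + 1 (carry in) = 3 → bit 1, carry out 1
  col 8: 0 + 1 + 1 (carry in) = 2 → bit 0, carry out 1
  col 9: 0 + 0 + 1 (carry in) = 1 → bit 1, carry out 0
Reading bits MSB→LSB: 1011000010
Strip leading zeros: 1011000010
= 1011000010


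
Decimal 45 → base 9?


Divide by 9 repeatedly:
45 ÷ 9 = 5 remainder 0
5 ÷ 9 = 0 remainder 5
Reading remainders bottom-up:
= 50


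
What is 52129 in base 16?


Divide by 16 repeatedly:
52129 ÷ 16 = 3258 remainder 1 (1)
3258 ÷ 16 = 203 remainder 10 (A)
203 ÷ 16 = 12 remainder 11 (B)
12 ÷ 16 = 0 remainder 12 (C)
Reading remainders bottom-up:
= 0xCBA1


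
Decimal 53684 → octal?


Divide by 8 repeatedly:
53684 ÷ 8 = 6710 remainder 4
6710 ÷ 8 = 838 remainder 6
838 ÷ 8 = 104 remainder 6
104 ÷ 8 = 13 remainder 0
13 ÷ 8 = 1 remainder 5
1 ÷ 8 = 0 remainder 1
Reading remainders bottom-up:
= 0o150664


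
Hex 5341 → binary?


Each hex digit → 4 binary bits:
  5 = 0101
  3 = 0011
  4 = 0100
  1 = 0001
Concatenate: 0101 0011 0100 0001
= 0101001101000001


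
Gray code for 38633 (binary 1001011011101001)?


Binary: 1001011011101001
Gray code: G = B XOR (B >> 1)
B >> 1 = 0100101101110100
1001011011101001 XOR 0100101101110100:
  1 XOR 0 = 1
  0 XOR 1 = 1
  0 XOR 0 = 0
  1 XOR 0 = 1
  0 XOR 1 = 1
  1 XOR 0 = 1
  1 XOR 1 = 0
  0 XOR 1 = 1
  1 XOR 0 = 1
  1 XOR 1 = 0
  1 XOR 1 = 0
  0 XOR 1 = 1
  1 XOR 0 = 1
  0 XOR 1 = 1
  0 XOR 0 = 0
  1 XOR 0 = 1
= 1101110110011101


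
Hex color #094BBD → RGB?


Hex: #094BBD
R = 09₁₆ = 9
G = 4B₁₆ = 75
B = BD₁₆ = 189
= RGB(9, 75, 189)


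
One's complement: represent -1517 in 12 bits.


Original: 010111101101
Invert all bits:
  bit 0: 0 → 1
  bit 1: 1 → 0
  bit 2: 0 → 1
  bit 3: 1 → 0
  bit 4: 1 → 0
  bit 5: 1 → 0
  bit 6: 1 → 0
  bit 7: 0 → 1
  bit 8: 1 → 0
  bit 9: 1 → 0
  bit 10: 0 → 1
  bit 11: 1 → 0
= 101000010010


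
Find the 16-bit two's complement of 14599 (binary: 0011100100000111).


Original: 0011100100000111
Step 1 - Invert all bits: 1100011011111000
Step 2 - Add 1: 1100011011111000 + 1
= 1100011011111001 (represents -14599)


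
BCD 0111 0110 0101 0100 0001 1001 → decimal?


Each 4-bit group → digit:
  0111 → 7
  0110 → 6
  0101 → 5
  0100 → 4
  0001 → 1
  1001 → 9
= 765419


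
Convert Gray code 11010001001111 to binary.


Gray code: 11010001001111
MSB stays the same: 1
Each subsequent bit = prev_binary XOR current_gray:
  B[1] = 1 XOR 1 = 0
  B[2] = 0 XOR 0 = 0
  B[3] = 0 XOR 1 = 1
  B[4] = 1 XOR 0 = 1
  B[5] = 1 XOR 0 = 1
  B[6] = 1 XOR 0 = 1
  B[7] = 1 XOR 1 = 0
  B[8] = 0 XOR 0 = 0
  B[9] = 0 XOR 0 = 0
  B[10] = 0 XOR 1 = 1
  B[11] = 1 XOR 1 = 0
  B[12] = 0 XOR 1 = 1
  B[13] = 1 XOR 1 = 0
= 10011110001010 (10122 decimal)


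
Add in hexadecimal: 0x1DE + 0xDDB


Align and add column by column (LSB to MSB, each column mod 16 with carry):
  01DE
+ 0DDB
  ----
  col 0: E(14) + B(11) + 0 (carry in) = 25 → 9(9), carry out 1
  col 1: D(13) + D(13) + 1 (carry in) = 27 → B(11), carry out 1
  col 2: 1(1) + D(13) + 1 (carry in) = 15 → F(15), carry out 0
  col 3: 0(0) + 0(0) + 0 (carry in) = 0 → 0(0), carry out 0
Reading digits MSB→LSB: 0FB9
Strip leading zeros: FB9
= 0xFB9


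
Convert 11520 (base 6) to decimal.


Positional values (base 6):
  0 × 6^0 = 0 × 1 = 0
  2 × 6^1 = 2 × 6 = 12
  5 × 6^2 = 5 × 36 = 180
  1 × 6^3 = 1 × 216 = 216
  1 × 6^4 = 1 × 1296 = 1296
Sum = 0 + 12 + 180 + 216 + 1296
= 1704


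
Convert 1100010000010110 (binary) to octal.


Group into 3-bit groups: 001100010000010110
  001 = 1
  100 = 4
  010 = 2
  000 = 0
  010 = 2
  110 = 6
= 0o142026


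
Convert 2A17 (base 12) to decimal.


Positional values (base 12):
  7 × 12^0 = 7 × 1 = 7
  1 × 12^1 = 1 × 12 = 12
  A × 12^2 = 10 × 144 = 1440
  2 × 12^3 = 2 × 1728 = 3456
Sum = 7 + 12 + 1440 + 3456
= 4915


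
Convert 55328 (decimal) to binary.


Divide by 2 repeatedly:
55328 ÷ 2 = 27664 remainder 0
27664 ÷ 2 = 13832 remainder 0
13832 ÷ 2 = 6916 remainder 0
6916 ÷ 2 = 3458 remainder 0
3458 ÷ 2 = 1729 remainder 0
1729 ÷ 2 = 864 remainder 1
864 ÷ 2 = 432 remainder 0
432 ÷ 2 = 216 remainder 0
216 ÷ 2 = 108 remainder 0
108 ÷ 2 = 54 remainder 0
54 ÷ 2 = 27 remainder 0
27 ÷ 2 = 13 remainder 1
13 ÷ 2 = 6 remainder 1
6 ÷ 2 = 3 remainder 0
3 ÷ 2 = 1 remainder 1
1 ÷ 2 = 0 remainder 1
Reading remainders bottom-up:
= 1101100000100000


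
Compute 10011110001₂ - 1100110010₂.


Align and subtract column by column (LSB to MSB, borrowing when needed):
  10011110001
- 01100110010
  -----------
  col 0: (1 - 0 borrow-in) - 0 → 1 - 0 = 1, borrow out 0
  col 1: (0 - 0 borrow-in) - 1 → borrow from next column: (0+2) - 1 = 1, borrow out 1
  col 2: (0 - 1 borrow-in) - 0 → borrow from next column: (-1+2) - 0 = 1, borrow out 1
  col 3: (0 - 1 borrow-in) - 0 → borrow from next column: (-1+2) - 0 = 1, borrow out 1
  col 4: (1 - 1 borrow-in) - 1 → borrow from next column: (0+2) - 1 = 1, borrow out 1
  col 5: (1 - 1 borrow-in) - 1 → borrow from next column: (0+2) - 1 = 1, borrow out 1
  col 6: (1 - 1 borrow-in) - 0 → 0 - 0 = 0, borrow out 0
  col 7: (1 - 0 borrow-in) - 0 → 1 - 0 = 1, borrow out 0
  col 8: (0 - 0 borrow-in) - 1 → borrow from next column: (0+2) - 1 = 1, borrow out 1
  col 9: (0 - 1 borrow-in) - 1 → borrow from next column: (-1+2) - 1 = 0, borrow out 1
  col 10: (1 - 1 borrow-in) - 0 → 0 - 0 = 0, borrow out 0
Reading bits MSB→LSB: 00110111111
Strip leading zeros: 110111111
= 110111111


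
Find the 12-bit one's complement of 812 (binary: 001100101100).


Original: 001100101100
Invert all bits:
  bit 0: 0 → 1
  bit 1: 0 → 1
  bit 2: 1 → 0
  bit 3: 1 → 0
  bit 4: 0 → 1
  bit 5: 0 → 1
  bit 6: 1 → 0
  bit 7: 0 → 1
  bit 8: 1 → 0
  bit 9: 1 → 0
  bit 10: 0 → 1
  bit 11: 0 → 1
= 110011010011


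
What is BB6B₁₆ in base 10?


Positional values:
Position 0: B × 16^0 = 11 × 1 = 11
Position 1: 6 × 16^1 = 6 × 16 = 96
Position 2: B × 16^2 = 11 × 256 = 2816
Position 3: B × 16^3 = 11 × 4096 = 45056
Sum = 11 + 96 + 2816 + 45056
= 47979


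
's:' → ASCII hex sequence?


String: 's:'  (2 characters)
Per-character ASCII lookup:
  's': lowercase starts at 97: 's' = 97 + 18 = 115 → 0x73
  ':': special character: ':' = 58 → 0x3A
= 0x73 0x3A


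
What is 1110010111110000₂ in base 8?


Group into 3-bit groups: 001110010111110000
  001 = 1
  110 = 6
  010 = 2
  111 = 7
  110 = 6
  000 = 0
= 0o162760


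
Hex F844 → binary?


Each hex digit → 4 binary bits:
  F = 1111
  8 = 1000
  4 = 0100
  4 = 0100
Concatenate: 1111 1000 0100 0100
= 1111100001000100


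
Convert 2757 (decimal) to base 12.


Divide by 12 repeatedly:
2757 ÷ 12 = 229 remainder 9
229 ÷ 12 = 19 remainder 1
19 ÷ 12 = 1 remainder 7
1 ÷ 12 = 0 remainder 1
Reading remainders bottom-up:
= 1719


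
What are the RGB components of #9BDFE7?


Hex: #9BDFE7
R = 9B₁₆ = 155
G = DF₁₆ = 223
B = E7₁₆ = 231
= RGB(155, 223, 231)


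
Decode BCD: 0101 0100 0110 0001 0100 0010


Each 4-bit group → digit:
  0101 → 5
  0100 → 4
  0110 → 6
  0001 → 1
  0100 → 4
  0010 → 2
= 546142


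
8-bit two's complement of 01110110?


Original: 01110110
Step 1 - Invert all bits: 10001001
Step 2 - Add 1: 10001001 + 1
= 10001010 (represents -118)


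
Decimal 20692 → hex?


Divide by 16 repeatedly:
20692 ÷ 16 = 1293 remainder 4 (4)
1293 ÷ 16 = 80 remainder 13 (D)
80 ÷ 16 = 5 remainder 0 (0)
5 ÷ 16 = 0 remainder 5 (5)
Reading remainders bottom-up:
= 0x50D4


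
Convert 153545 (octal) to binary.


Each octal digit → 3 binary bits:
  1 = 001
  5 = 101
  3 = 011
  5 = 101
  4 = 100
  5 = 101
Concatenate: 001 101 011 101 100 101
= 001101011101100101


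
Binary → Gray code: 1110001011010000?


Binary: 1110001011010000
Gray code: G = B XOR (B >> 1)
B >> 1 = 0111000101101000
1110001011010000 XOR 0111000101101000:
  1 XOR 0 = 1
  1 XOR 1 = 0
  1 XOR 1 = 0
  0 XOR 1 = 1
  0 XOR 0 = 0
  0 XOR 0 = 0
  1 XOR 0 = 1
  0 XOR 1 = 1
  1 XOR 0 = 1
  1 XOR 1 = 0
  0 XOR 1 = 1
  1 XOR 0 = 1
  0 XOR 1 = 1
  0 XOR 0 = 0
  0 XOR 0 = 0
  0 XOR 0 = 0
= 1001001110111000


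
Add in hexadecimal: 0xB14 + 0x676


Align and add column by column (LSB to MSB, each column mod 16 with carry):
  0B14
+ 0676
  ----
  col 0: 4(4) + 6(6) + 0 (carry in) = 10 → A(10), carry out 0
  col 1: 1(1) + 7(7) + 0 (carry in) = 8 → 8(8), carry out 0
  col 2: B(11) + 6(6) + 0 (carry in) = 17 → 1(1), carry out 1
  col 3: 0(0) + 0(0) + 1 (carry in) = 1 → 1(1), carry out 0
Reading digits MSB→LSB: 118A
Strip leading zeros: 118A
= 0x118A


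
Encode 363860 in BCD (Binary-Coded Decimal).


Each digit → 4-bit binary:
  3 → 0011
  6 → 0110
  3 → 0011
  8 → 1000
  6 → 0110
  0 → 0000
= 0011 0110 0011 1000 0110 0000


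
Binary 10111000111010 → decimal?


Positional values:
Bit 1: 1 × 2^1 = 2
Bit 3: 1 × 2^3 = 8
Bit 4: 1 × 2^4 = 16
Bit 5: 1 × 2^5 = 32
Bit 9: 1 × 2^9 = 512
Bit 10: 1 × 2^10 = 1024
Bit 11: 1 × 2^11 = 2048
Bit 13: 1 × 2^13 = 8192
Sum = 2 + 8 + 16 + 32 + 512 + 1024 + 2048 + 8192
= 11834


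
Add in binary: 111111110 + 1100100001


Align and add column by column (LSB to MSB, carry propagating):
  00111111110
+ 01100100001
  -----------
  col 0: 0 + 1 + 0 (carry in) = 1 → bit 1, carry out 0
  col 1: 1 + 0 + 0 (carry in) = 1 → bit 1, carry out 0
  col 2: 1 + 0 + 0 (carry in) = 1 → bit 1, carry out 0
  col 3: 1 + 0 + 0 (carry in) = 1 → bit 1, carry out 0
  col 4: 1 + 0 + 0 (carry in) = 1 → bit 1, carry out 0
  col 5: 1 + 1 + 0 (carry in) = 2 → bit 0, carry out 1
  col 6: 1 + 0 + 1 (carry in) = 2 → bit 0, carry out 1
  col 7: 1 + 0 + 1 (carry in) = 2 → bit 0, carry out 1
  col 8: 1 + 1 + 1 (carry in) = 3 → bit 1, carry out 1
  col 9: 0 + 1 + 1 (carry in) = 2 → bit 0, carry out 1
  col 10: 0 + 0 + 1 (carry in) = 1 → bit 1, carry out 0
Reading bits MSB→LSB: 10100011111
Strip leading zeros: 10100011111
= 10100011111


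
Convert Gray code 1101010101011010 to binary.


Gray code: 1101010101011010
MSB stays the same: 1
Each subsequent bit = prev_binary XOR current_gray:
  B[1] = 1 XOR 1 = 0
  B[2] = 0 XOR 0 = 0
  B[3] = 0 XOR 1 = 1
  B[4] = 1 XOR 0 = 1
  B[5] = 1 XOR 1 = 0
  B[6] = 0 XOR 0 = 0
  B[7] = 0 XOR 1 = 1
  B[8] = 1 XOR 0 = 1
  B[9] = 1 XOR 1 = 0
  B[10] = 0 XOR 0 = 0
  B[11] = 0 XOR 1 = 1
  B[12] = 1 XOR 1 = 0
  B[13] = 0 XOR 0 = 0
  B[14] = 0 XOR 1 = 1
  B[15] = 1 XOR 0 = 1
= 1001100110010011 (39315 decimal)


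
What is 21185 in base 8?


Divide by 8 repeatedly:
21185 ÷ 8 = 2648 remainder 1
2648 ÷ 8 = 331 remainder 0
331 ÷ 8 = 41 remainder 3
41 ÷ 8 = 5 remainder 1
5 ÷ 8 = 0 remainder 5
Reading remainders bottom-up:
= 0o51301


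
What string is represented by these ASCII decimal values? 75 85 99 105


Codes (decimal): 75 85 99 105
Per-code ASCII lookup:
  75  (range 65-90: uppercase, 75 - 65 = 10) → 'K'
  85  (range 65-90: uppercase, 85 - 65 = 20) → 'U'
  99  (range 97-122: lowercase, 99 - 97 = 2) → 'c'
  105  (range 97-122: lowercase, 105 - 97 = 8) → 'i'
= 'KUci'


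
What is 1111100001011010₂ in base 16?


Group into 4-bit nibbles: 1111100001011010
  1111 = F
  1000 = 8
  0101 = 5
  1010 = A
= 0xF85A


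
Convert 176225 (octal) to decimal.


Positional values:
Position 0: 5 × 8^0 = 5
Position 1: 2 × 8^1 = 16
Position 2: 2 × 8^2 = 128
Position 3: 6 × 8^3 = 3072
Position 4: 7 × 8^4 = 28672
Position 5: 1 × 8^5 = 32768
Sum = 5 + 16 + 128 + 3072 + 28672 + 32768
= 64661


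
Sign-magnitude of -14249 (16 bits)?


Sign bit: 1 (negative)
Magnitude: 14249 = 011011110101001
= 1011011110101001


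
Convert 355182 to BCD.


Each digit → 4-bit binary:
  3 → 0011
  5 → 0101
  5 → 0101
  1 → 0001
  8 → 1000
  2 → 0010
= 0011 0101 0101 0001 1000 0010


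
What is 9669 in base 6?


Divide by 6 repeatedly:
9669 ÷ 6 = 1611 remainder 3
1611 ÷ 6 = 268 remainder 3
268 ÷ 6 = 44 remainder 4
44 ÷ 6 = 7 remainder 2
7 ÷ 6 = 1 remainder 1
1 ÷ 6 = 0 remainder 1
Reading remainders bottom-up:
= 112433


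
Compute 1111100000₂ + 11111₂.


Align and add column by column (LSB to MSB, carry propagating):
  01111100000
+ 00000011111
  -----------
  col 0: 0 + 1 + 0 (carry in) = 1 → bit 1, carry out 0
  col 1: 0 + 1 + 0 (carry in) = 1 → bit 1, carry out 0
  col 2: 0 + 1 + 0 (carry in) = 1 → bit 1, carry out 0
  col 3: 0 + 1 + 0 (carry in) = 1 → bit 1, carry out 0
  col 4: 0 + 1 + 0 (carry in) = 1 → bit 1, carry out 0
  col 5: 1 + 0 + 0 (carry in) = 1 → bit 1, carry out 0
  col 6: 1 + 0 + 0 (carry in) = 1 → bit 1, carry out 0
  col 7: 1 + 0 + 0 (carry in) = 1 → bit 1, carry out 0
  col 8: 1 + 0 + 0 (carry in) = 1 → bit 1, carry out 0
  col 9: 1 + 0 + 0 (carry in) = 1 → bit 1, carry out 0
  col 10: 0 + 0 + 0 (carry in) = 0 → bit 0, carry out 0
Reading bits MSB→LSB: 01111111111
Strip leading zeros: 1111111111
= 1111111111


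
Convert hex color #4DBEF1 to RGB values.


Hex: #4DBEF1
R = 4D₁₆ = 77
G = BE₁₆ = 190
B = F1₁₆ = 241
= RGB(77, 190, 241)


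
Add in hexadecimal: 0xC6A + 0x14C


Align and add column by column (LSB to MSB, each column mod 16 with carry):
  0C6A
+ 014C
  ----
  col 0: A(10) + C(12) + 0 (carry in) = 22 → 6(6), carry out 1
  col 1: 6(6) + 4(4) + 1 (carry in) = 11 → B(11), carry out 0
  col 2: C(12) + 1(1) + 0 (carry in) = 13 → D(13), carry out 0
  col 3: 0(0) + 0(0) + 0 (carry in) = 0 → 0(0), carry out 0
Reading digits MSB→LSB: 0DB6
Strip leading zeros: DB6
= 0xDB6


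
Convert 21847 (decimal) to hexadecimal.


Divide by 16 repeatedly:
21847 ÷ 16 = 1365 remainder 7 (7)
1365 ÷ 16 = 85 remainder 5 (5)
85 ÷ 16 = 5 remainder 5 (5)
5 ÷ 16 = 0 remainder 5 (5)
Reading remainders bottom-up:
= 0x5557


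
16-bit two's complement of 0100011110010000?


Original: 0100011110010000
Step 1 - Invert all bits: 1011100001101111
Step 2 - Add 1: 1011100001101111 + 1
= 1011100001110000 (represents -18320)
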